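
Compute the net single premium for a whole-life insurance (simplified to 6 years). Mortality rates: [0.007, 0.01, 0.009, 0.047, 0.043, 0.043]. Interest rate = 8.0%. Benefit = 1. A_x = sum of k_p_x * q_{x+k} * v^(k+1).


v = 0.925926
Year 0: k_p_x=1.0, q=0.007, term=0.006481
Year 1: k_p_x=0.993, q=0.01, term=0.008513
Year 2: k_p_x=0.98307, q=0.009, term=0.007024
Year 3: k_p_x=0.974222, q=0.047, term=0.033656
Year 4: k_p_x=0.928434, q=0.043, term=0.027171
Year 5: k_p_x=0.888511, q=0.043, term=0.024076
A_x = 0.1069


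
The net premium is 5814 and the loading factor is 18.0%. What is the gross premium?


Gross = net * (1 + loading)
= 5814 * (1 + 0.18)
= 5814 * 1.18
= 6860.52


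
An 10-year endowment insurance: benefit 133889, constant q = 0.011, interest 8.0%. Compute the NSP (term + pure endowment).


Term component = 9472.8544
Pure endowment = 10_p_x * v^10 * benefit = 0.895288 * 0.463193 * 133889 = 55522.6593
NSP = 64995.5137


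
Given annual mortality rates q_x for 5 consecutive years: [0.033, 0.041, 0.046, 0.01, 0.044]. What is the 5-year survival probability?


p_k = 1 - q_k for each year
Survival = product of (1 - q_k)
= 0.967 * 0.959 * 0.954 * 0.99 * 0.956
= 0.8373


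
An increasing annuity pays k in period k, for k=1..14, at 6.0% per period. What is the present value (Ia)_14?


(Ia)_n = sum_{k=1}^{n} k * v^k, v = 1/(1+i)
v = 0.943396
Sum computed term by term:
(Ia)_14 = 61.0078


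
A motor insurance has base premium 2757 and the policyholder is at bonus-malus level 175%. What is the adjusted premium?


adjusted = base * BM_level / 100
= 2757 * 175 / 100
= 2757 * 1.75
= 4824.75


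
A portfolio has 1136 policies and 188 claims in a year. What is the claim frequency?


frequency = claims / policies
= 188 / 1136
= 0.1655


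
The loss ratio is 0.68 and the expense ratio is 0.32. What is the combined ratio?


Combined ratio = loss ratio + expense ratio
= 0.68 + 0.32
= 1.0


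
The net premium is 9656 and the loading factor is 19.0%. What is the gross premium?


Gross = net * (1 + loading)
= 9656 * (1 + 0.19)
= 9656 * 1.19
= 11490.64


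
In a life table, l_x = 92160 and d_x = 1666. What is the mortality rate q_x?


q_x = d_x / l_x
= 1666 / 92160
= 0.0181


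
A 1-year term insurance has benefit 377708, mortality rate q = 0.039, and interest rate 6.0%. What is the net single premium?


NSP = benefit * q * v
v = 1/(1+i) = 0.943396
NSP = 377708 * 0.039 * 0.943396
= 13896.8038


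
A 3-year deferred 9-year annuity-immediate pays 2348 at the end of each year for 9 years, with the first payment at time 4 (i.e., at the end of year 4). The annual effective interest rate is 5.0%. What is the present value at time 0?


PV at time 3 of the 9-year annuity-immediate:
a_n = 2348 * (1-(1+0.05)^(-9))/0.05 = 16689.1653
Discount back 3 years to time 0:
PV = 16689.1653 * (1+0.05)^(-3)
= 16689.1653 * 0.863838
= 14416.7285


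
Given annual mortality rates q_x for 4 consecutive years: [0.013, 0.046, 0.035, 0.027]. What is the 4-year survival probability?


p_k = 1 - q_k for each year
Survival = product of (1 - q_k)
= 0.987 * 0.954 * 0.965 * 0.973
= 0.8841


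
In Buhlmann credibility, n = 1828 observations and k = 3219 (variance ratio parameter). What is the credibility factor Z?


Z = n / (n + k)
= 1828 / (1828 + 3219)
= 1828 / 5047
= 0.3622


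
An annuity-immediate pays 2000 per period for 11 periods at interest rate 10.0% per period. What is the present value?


PV = PMT * (1 - (1+i)^(-n)) / i
= 2000 * (1 - (1+0.1)^(-11)) / 0.1
= 2000 * (1 - 0.350494) / 0.1
= 2000 * 6.495061
= 12990.122


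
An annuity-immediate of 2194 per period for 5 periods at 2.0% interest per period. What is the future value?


FV = PMT * ((1+i)^n - 1) / i
= 2194 * ((1.02)^5 - 1) / 0.02
= 2194 * (1.104081 - 1) / 0.02
= 11417.6641


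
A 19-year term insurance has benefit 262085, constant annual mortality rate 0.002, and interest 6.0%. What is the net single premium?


NSP = benefit * sum_{k=0}^{n-1} k_p_x * q * v^(k+1)
With constant q=0.002, v=0.943396
Sum = 0.021994
NSP = 262085 * 0.021994
= 5764.3732


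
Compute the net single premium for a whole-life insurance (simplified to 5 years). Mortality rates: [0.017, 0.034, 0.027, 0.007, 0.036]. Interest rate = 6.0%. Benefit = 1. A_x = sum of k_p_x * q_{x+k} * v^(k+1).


v = 0.943396
Year 0: k_p_x=1.0, q=0.017, term=0.016038
Year 1: k_p_x=0.983, q=0.034, term=0.029745
Year 2: k_p_x=0.949578, q=0.027, term=0.021527
Year 3: k_p_x=0.923939, q=0.007, term=0.005123
Year 4: k_p_x=0.917472, q=0.036, term=0.024681
A_x = 0.0971


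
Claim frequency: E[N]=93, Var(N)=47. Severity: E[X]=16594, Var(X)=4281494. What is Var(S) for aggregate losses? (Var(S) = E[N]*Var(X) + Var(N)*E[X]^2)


Var(S) = E[N]*Var(X) + Var(N)*E[X]^2
= 93*4281494 + 47*16594^2
= 398178942 + 12941959292
= 1.3340e+10


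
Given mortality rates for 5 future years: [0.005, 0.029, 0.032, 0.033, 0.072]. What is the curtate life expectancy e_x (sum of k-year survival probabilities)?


e_x = sum_{k=1}^{n} k_p_x
k_p_x values:
  1_p_x = 0.995
  2_p_x = 0.966145
  3_p_x = 0.935228
  4_p_x = 0.904366
  5_p_x = 0.839251
e_x = 4.64


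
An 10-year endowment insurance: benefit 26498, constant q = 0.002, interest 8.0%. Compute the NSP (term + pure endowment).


Term component = 352.8677
Pure endowment = 10_p_x * v^10 * benefit = 0.980179 * 0.463193 * 26498 = 12030.4246
NSP = 12383.2922


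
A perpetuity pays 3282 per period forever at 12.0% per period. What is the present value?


PV = PMT / i
= 3282 / 0.12
= 27350.0


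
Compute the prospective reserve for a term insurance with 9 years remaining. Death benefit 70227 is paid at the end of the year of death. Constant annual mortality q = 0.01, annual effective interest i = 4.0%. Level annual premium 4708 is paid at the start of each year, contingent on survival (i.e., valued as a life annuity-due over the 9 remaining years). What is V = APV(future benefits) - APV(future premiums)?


v = 1/(1+i) = 0.961538
APV(future benefits) per unit = sum_{k=0}^{8} k_p_x * q * v^(k+1) = 0.071635
APV(future benefits) = 70227 * 0.071635 = 5030.7097
Life annuity-due factor ä_{x:9} = sum_{k=0}^{8} k_p_x * v^k = 7.450038
APV(future premiums) = 4708 * 7.450038 = 35074.7784
V = 5030.7097 - 35074.7784
= -30044.0687


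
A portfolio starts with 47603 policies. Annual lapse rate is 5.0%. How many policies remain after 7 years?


remaining = initial * (1 - lapse)^years
= 47603 * (1 - 0.05)^7
= 47603 * 0.698337
= 33242.9503


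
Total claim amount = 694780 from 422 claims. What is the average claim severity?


severity = total / number
= 694780 / 422
= 1646.3981


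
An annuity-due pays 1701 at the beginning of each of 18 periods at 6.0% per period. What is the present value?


PV_due = PMT * (1-(1+i)^(-n))/i * (1+i)
PV_immediate = 18417.7535
PV_due = 18417.7535 * 1.06
= 19522.8187


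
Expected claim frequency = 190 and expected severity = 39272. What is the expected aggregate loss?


E[S] = E[N] * E[X]
= 190 * 39272
= 7.4617e+06


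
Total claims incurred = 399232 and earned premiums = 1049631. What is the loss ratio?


Loss ratio = claims / premiums
= 399232 / 1049631
= 0.3804


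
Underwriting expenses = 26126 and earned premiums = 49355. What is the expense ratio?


Expense ratio = expenses / premiums
= 26126 / 49355
= 0.5293


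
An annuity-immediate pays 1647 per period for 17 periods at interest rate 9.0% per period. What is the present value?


PV = PMT * (1 - (1+i)^(-n)) / i
= 1647 * (1 - (1+0.09)^(-17)) / 0.09
= 1647 * (1 - 0.231073) / 0.09
= 1647 * 8.543631
= 14071.3609


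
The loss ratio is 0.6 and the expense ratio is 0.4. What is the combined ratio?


Combined ratio = loss ratio + expense ratio
= 0.6 + 0.4
= 1.0


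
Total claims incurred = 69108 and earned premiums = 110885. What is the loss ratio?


Loss ratio = claims / premiums
= 69108 / 110885
= 0.6232


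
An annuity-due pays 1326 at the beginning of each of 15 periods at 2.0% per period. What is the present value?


PV_due = PMT * (1-(1+i)^(-n))/i * (1+i)
PV_immediate = 17038.1234
PV_due = 17038.1234 * 1.02
= 17378.8859


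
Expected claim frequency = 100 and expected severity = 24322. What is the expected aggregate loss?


E[S] = E[N] * E[X]
= 100 * 24322
= 2.4322e+06


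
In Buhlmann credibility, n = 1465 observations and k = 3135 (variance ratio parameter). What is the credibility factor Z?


Z = n / (n + k)
= 1465 / (1465 + 3135)
= 1465 / 4600
= 0.3185


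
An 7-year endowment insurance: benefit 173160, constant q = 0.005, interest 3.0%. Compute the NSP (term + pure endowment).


Term component = 5317.0846
Pure endowment = 7_p_x * v^7 * benefit = 0.965521 * 0.813092 * 173160 = 135940.4081
NSP = 141257.4927


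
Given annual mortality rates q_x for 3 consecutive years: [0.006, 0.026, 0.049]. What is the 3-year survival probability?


p_k = 1 - q_k for each year
Survival = product of (1 - q_k)
= 0.994 * 0.974 * 0.951
= 0.9207


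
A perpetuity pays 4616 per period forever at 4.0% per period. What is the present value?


PV = PMT / i
= 4616 / 0.04
= 115400.0


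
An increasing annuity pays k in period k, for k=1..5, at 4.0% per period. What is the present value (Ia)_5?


(Ia)_n = sum_{k=1}^{n} k * v^k, v = 1/(1+i)
v = 0.961538
Sum computed term by term:
(Ia)_5 = 13.0065


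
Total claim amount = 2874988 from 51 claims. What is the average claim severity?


severity = total / number
= 2874988 / 51
= 56372.3137


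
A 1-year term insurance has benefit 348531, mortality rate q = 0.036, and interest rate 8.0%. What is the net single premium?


NSP = benefit * q * v
v = 1/(1+i) = 0.925926
NSP = 348531 * 0.036 * 0.925926
= 11617.7


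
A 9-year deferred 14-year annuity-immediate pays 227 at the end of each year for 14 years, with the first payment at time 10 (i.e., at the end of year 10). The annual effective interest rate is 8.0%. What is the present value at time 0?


PV at time 9 of the 14-year annuity-immediate:
a_n = 227 * (1-(1+0.08)^(-14))/0.08 = 1871.4418
Discount back 9 years to time 0:
PV = 1871.4418 * (1+0.08)^(-9)
= 1871.4418 * 0.500249
= 936.1868


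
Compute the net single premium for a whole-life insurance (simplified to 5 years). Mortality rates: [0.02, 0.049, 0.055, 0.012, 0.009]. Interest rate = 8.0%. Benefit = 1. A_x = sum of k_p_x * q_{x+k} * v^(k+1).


v = 0.925926
Year 0: k_p_x=1.0, q=0.02, term=0.018519
Year 1: k_p_x=0.98, q=0.049, term=0.041169
Year 2: k_p_x=0.93198, q=0.055, term=0.040691
Year 3: k_p_x=0.880721, q=0.012, term=0.007768
Year 4: k_p_x=0.870152, q=0.009, term=0.00533
A_x = 0.1135


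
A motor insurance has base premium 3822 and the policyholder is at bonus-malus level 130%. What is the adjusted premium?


adjusted = base * BM_level / 100
= 3822 * 130 / 100
= 3822 * 1.3
= 4968.6


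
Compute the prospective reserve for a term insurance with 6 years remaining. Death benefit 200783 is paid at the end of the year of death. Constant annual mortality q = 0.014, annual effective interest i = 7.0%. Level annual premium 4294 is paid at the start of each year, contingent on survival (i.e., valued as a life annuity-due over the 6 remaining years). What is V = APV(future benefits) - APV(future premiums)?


v = 1/(1+i) = 0.934579
APV(future benefits) per unit = sum_{k=0}^{5} k_p_x * q * v^(k+1) = 0.064618
APV(future benefits) = 200783 * 0.064618 = 12974.1846
Life annuity-due factor ä_{x:6} = sum_{k=0}^{5} k_p_x * v^k = 4.938657
APV(future premiums) = 4294 * 4.938657 = 21206.5938
V = 12974.1846 - 21206.5938
= -8232.4091


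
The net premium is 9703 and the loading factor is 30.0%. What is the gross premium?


Gross = net * (1 + loading)
= 9703 * (1 + 0.3)
= 9703 * 1.3
= 12613.9


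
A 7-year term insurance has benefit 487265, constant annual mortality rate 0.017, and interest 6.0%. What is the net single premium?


NSP = benefit * sum_{k=0}^{n-1} k_p_x * q * v^(k+1)
With constant q=0.017, v=0.943396
Sum = 0.090555
NSP = 487265 * 0.090555
= 44124.2826


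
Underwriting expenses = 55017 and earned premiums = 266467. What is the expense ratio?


Expense ratio = expenses / premiums
= 55017 / 266467
= 0.2065


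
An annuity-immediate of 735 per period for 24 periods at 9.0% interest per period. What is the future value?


FV = PMT * ((1+i)^n - 1) / i
= 735 * ((1.09)^24 - 1) / 0.09
= 735 * (7.911083 - 1) / 0.09
= 56440.5126


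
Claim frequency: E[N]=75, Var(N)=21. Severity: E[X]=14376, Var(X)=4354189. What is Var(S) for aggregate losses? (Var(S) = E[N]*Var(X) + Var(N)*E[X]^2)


Var(S) = E[N]*Var(X) + Var(N)*E[X]^2
= 75*4354189 + 21*14376^2
= 326564175 + 4340056896
= 4.6666e+09


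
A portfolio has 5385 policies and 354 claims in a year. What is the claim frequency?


frequency = claims / policies
= 354 / 5385
= 0.0657


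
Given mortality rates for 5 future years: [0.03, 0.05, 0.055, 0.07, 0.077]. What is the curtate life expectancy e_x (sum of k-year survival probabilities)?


e_x = sum_{k=1}^{n} k_p_x
k_p_x values:
  1_p_x = 0.97
  2_p_x = 0.9215
  3_p_x = 0.870817
  4_p_x = 0.80986
  5_p_x = 0.747501
e_x = 4.3197


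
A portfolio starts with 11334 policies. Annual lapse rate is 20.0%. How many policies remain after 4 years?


remaining = initial * (1 - lapse)^years
= 11334 * (1 - 0.2)^4
= 11334 * 0.4096
= 4642.4064


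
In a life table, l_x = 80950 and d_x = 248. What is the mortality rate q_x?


q_x = d_x / l_x
= 248 / 80950
= 0.0031


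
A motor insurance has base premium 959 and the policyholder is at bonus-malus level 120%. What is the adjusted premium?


adjusted = base * BM_level / 100
= 959 * 120 / 100
= 959 * 1.2
= 1150.8


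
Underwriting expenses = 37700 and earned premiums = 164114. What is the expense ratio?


Expense ratio = expenses / premiums
= 37700 / 164114
= 0.2297


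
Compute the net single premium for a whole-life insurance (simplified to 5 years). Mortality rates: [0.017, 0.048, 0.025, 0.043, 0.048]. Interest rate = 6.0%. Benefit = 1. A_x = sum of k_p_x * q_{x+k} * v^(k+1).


v = 0.943396
Year 0: k_p_x=1.0, q=0.017, term=0.016038
Year 1: k_p_x=0.983, q=0.048, term=0.041994
Year 2: k_p_x=0.935816, q=0.025, term=0.019643
Year 3: k_p_x=0.912421, q=0.043, term=0.031077
Year 4: k_p_x=0.873187, q=0.048, term=0.03132
A_x = 0.1401


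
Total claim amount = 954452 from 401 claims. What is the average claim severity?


severity = total / number
= 954452 / 401
= 2380.1796


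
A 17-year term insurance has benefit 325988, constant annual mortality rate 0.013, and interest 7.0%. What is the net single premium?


NSP = benefit * sum_{k=0}^{n-1} k_p_x * q * v^(k+1)
With constant q=0.013, v=0.934579
Sum = 0.116932
NSP = 325988 * 0.116932
= 38118.3623


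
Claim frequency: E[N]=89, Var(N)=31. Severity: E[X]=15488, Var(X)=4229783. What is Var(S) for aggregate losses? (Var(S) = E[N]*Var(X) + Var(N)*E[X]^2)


Var(S) = E[N]*Var(X) + Var(N)*E[X]^2
= 89*4229783 + 31*15488^2
= 376450687 + 7436222464
= 7.8127e+09


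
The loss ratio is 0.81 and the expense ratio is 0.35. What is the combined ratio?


Combined ratio = loss ratio + expense ratio
= 0.81 + 0.35
= 1.16


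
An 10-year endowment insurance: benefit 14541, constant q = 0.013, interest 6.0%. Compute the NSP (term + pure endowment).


Term component = 1320.8846
Pure endowment = 10_p_x * v^10 * benefit = 0.877347 * 0.558395 * 14541 = 7123.725
NSP = 8444.6096


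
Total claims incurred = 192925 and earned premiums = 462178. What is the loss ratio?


Loss ratio = claims / premiums
= 192925 / 462178
= 0.4174


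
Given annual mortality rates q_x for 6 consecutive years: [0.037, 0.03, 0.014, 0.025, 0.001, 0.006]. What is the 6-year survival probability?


p_k = 1 - q_k for each year
Survival = product of (1 - q_k)
= 0.963 * 0.97 * 0.986 * 0.975 * 0.999 * 0.994
= 0.8917


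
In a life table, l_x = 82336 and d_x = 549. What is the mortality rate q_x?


q_x = d_x / l_x
= 549 / 82336
= 0.0067


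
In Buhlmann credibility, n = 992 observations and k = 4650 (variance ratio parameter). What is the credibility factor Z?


Z = n / (n + k)
= 992 / (992 + 4650)
= 992 / 5642
= 0.1758


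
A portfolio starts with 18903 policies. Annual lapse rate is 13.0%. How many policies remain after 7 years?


remaining = initial * (1 - lapse)^years
= 18903 * (1 - 0.13)^7
= 18903 * 0.377255
= 7131.2474


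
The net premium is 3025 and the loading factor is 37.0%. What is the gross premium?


Gross = net * (1 + loading)
= 3025 * (1 + 0.37)
= 3025 * 1.37
= 4144.25


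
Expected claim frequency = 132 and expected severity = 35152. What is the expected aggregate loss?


E[S] = E[N] * E[X]
= 132 * 35152
= 4.6401e+06


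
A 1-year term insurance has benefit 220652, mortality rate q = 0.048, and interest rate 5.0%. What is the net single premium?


NSP = benefit * q * v
v = 1/(1+i) = 0.952381
NSP = 220652 * 0.048 * 0.952381
= 10086.9486


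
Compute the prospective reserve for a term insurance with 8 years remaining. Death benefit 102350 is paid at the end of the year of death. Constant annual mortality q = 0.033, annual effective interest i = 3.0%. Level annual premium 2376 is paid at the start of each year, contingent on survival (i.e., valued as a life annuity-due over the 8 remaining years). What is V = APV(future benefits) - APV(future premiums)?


v = 1/(1+i) = 0.970874
APV(future benefits) per unit = sum_{k=0}^{7} k_p_x * q * v^(k+1) = 0.207664
APV(future benefits) = 102350 * 0.207664 = 21254.3845
Life annuity-due factor ä_{x:8} = sum_{k=0}^{7} k_p_x * v^k = 6.481626
APV(future premiums) = 2376 * 6.481626 = 15400.3434
V = 21254.3845 - 15400.3434
= 5854.041


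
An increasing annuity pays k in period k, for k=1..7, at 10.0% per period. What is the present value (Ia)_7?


(Ia)_n = sum_{k=1}^{n} k * v^k, v = 1/(1+i)
v = 0.909091
Sum computed term by term:
(Ia)_7 = 17.6315


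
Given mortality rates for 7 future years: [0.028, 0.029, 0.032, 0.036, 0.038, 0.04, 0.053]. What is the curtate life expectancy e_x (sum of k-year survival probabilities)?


e_x = sum_{k=1}^{n} k_p_x
k_p_x values:
  1_p_x = 0.972
  2_p_x = 0.943812
  3_p_x = 0.91361
  4_p_x = 0.88072
  5_p_x = 0.847253
  6_p_x = 0.813363
  7_p_x = 0.770254
e_x = 6.141


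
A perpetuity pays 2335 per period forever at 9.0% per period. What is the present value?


PV = PMT / i
= 2335 / 0.09
= 25944.4444


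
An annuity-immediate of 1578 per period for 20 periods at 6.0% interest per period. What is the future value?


FV = PMT * ((1+i)^n - 1) / i
= 1578 * ((1.06)^20 - 1) / 0.06
= 1578 * (3.207135 - 1) / 0.06
= 58047.6629


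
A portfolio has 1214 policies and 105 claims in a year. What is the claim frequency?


frequency = claims / policies
= 105 / 1214
= 0.0865


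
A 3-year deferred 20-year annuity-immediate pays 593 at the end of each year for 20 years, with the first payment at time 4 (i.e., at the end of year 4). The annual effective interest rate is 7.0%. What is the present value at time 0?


PV at time 3 of the 20-year annuity-immediate:
a_n = 593 * (1-(1+0.07)^(-20))/0.07 = 6282.2504
Discount back 3 years to time 0:
PV = 6282.2504 * (1+0.07)^(-3)
= 6282.2504 * 0.816298
= 5128.1877


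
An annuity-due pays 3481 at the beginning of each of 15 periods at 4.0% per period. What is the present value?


PV_due = PMT * (1-(1+i)^(-n))/i * (1+i)
PV_immediate = 38703.1067
PV_due = 38703.1067 * 1.04
= 40251.2309


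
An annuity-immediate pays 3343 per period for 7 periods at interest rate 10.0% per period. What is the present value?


PV = PMT * (1 - (1+i)^(-n)) / i
= 3343 * (1 - (1+0.1)^(-7)) / 0.1
= 3343 * (1 - 0.513158) / 0.1
= 3343 * 4.868419
= 16275.1241


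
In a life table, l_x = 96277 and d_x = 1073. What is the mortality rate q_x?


q_x = d_x / l_x
= 1073 / 96277
= 0.0111


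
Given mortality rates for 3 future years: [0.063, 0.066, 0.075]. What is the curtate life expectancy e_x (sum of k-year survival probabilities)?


e_x = sum_{k=1}^{n} k_p_x
k_p_x values:
  1_p_x = 0.937
  2_p_x = 0.875158
  3_p_x = 0.809521
e_x = 2.6217


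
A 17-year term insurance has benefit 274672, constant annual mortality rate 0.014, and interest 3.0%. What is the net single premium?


NSP = benefit * sum_{k=0}^{n-1} k_p_x * q * v^(k+1)
With constant q=0.014, v=0.970874
Sum = 0.166704
NSP = 274672 * 0.166704
= 45788.8203


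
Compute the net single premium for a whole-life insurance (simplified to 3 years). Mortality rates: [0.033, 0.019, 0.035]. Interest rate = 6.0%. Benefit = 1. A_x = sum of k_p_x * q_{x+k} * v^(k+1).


v = 0.943396
Year 0: k_p_x=1.0, q=0.033, term=0.031132
Year 1: k_p_x=0.967, q=0.019, term=0.016352
Year 2: k_p_x=0.948627, q=0.035, term=0.027877
A_x = 0.0754


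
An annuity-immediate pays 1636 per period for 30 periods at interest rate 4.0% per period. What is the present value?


PV = PMT * (1 - (1+i)^(-n)) / i
= 1636 * (1 - (1+0.04)^(-30)) / 0.04
= 1636 * (1 - 0.308319) / 0.04
= 1636 * 17.292033
= 28289.7665


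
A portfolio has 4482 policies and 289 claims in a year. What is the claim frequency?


frequency = claims / policies
= 289 / 4482
= 0.0645


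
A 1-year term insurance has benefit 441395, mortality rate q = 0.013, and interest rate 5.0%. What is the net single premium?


NSP = benefit * q * v
v = 1/(1+i) = 0.952381
NSP = 441395 * 0.013 * 0.952381
= 5464.8905


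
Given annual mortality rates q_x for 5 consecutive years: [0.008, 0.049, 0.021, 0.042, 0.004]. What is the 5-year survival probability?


p_k = 1 - q_k for each year
Survival = product of (1 - q_k)
= 0.992 * 0.951 * 0.979 * 0.958 * 0.996
= 0.8813


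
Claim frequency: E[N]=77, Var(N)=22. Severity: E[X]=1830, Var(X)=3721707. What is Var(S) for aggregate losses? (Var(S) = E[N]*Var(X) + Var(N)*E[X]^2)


Var(S) = E[N]*Var(X) + Var(N)*E[X]^2
= 77*3721707 + 22*1830^2
= 286571439 + 73675800
= 3.6025e+08


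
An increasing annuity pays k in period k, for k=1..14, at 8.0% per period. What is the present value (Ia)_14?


(Ia)_n = sum_{k=1}^{n} k * v^k, v = 1/(1+i)
v = 0.925926
Sum computed term by term:
(Ia)_14 = 51.7165


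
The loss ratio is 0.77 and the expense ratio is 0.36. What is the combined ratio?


Combined ratio = loss ratio + expense ratio
= 0.77 + 0.36
= 1.13


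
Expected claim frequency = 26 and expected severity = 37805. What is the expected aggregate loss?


E[S] = E[N] * E[X]
= 26 * 37805
= 982930


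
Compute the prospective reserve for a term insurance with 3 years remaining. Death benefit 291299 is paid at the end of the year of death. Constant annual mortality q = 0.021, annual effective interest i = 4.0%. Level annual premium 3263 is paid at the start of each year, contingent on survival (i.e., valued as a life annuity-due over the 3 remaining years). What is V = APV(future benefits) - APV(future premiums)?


v = 1/(1+i) = 0.961538
APV(future benefits) per unit = sum_{k=0}^{2} k_p_x * q * v^(k+1) = 0.057093
APV(future benefits) = 291299 * 0.057093 = 16631.2272
Life annuity-due factor ä_{x:3} = sum_{k=0}^{2} k_p_x * v^k = 2.827479
APV(future premiums) = 3263 * 2.827479 = 9226.0631
V = 16631.2272 - 9226.0631
= 7405.1641


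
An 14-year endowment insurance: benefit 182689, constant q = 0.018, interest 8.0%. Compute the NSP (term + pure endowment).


Term component = 24696.0739
Pure endowment = 14_p_x * v^14 * benefit = 0.775463 * 0.340461 * 182689 = 48232.5975
NSP = 72928.6714


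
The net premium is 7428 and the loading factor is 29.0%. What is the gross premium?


Gross = net * (1 + loading)
= 7428 * (1 + 0.29)
= 7428 * 1.29
= 9582.12


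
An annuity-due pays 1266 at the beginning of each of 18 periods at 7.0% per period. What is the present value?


PV_due = PMT * (1-(1+i)^(-n))/i * (1+i)
PV_immediate = 12734.804
PV_due = 12734.804 * 1.07
= 13626.2403


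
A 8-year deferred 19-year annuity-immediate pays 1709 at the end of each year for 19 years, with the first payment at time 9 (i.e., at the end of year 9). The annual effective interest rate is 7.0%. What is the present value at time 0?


PV at time 8 of the 19-year annuity-immediate:
a_n = 1709 * (1-(1+0.07)^(-19))/0.07 = 17663.5323
Discount back 8 years to time 0:
PV = 17663.5323 * (1+0.07)^(-8)
= 17663.5323 * 0.582009
= 10280.3366


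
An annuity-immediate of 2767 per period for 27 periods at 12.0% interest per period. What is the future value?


FV = PMT * ((1+i)^n - 1) / i
= 2767 * ((1.12)^27 - 1) / 0.12
= 2767 * (21.324881 - 1) / 0.12
= 468657.8763


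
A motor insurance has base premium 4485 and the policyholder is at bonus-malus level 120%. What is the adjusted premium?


adjusted = base * BM_level / 100
= 4485 * 120 / 100
= 4485 * 1.2
= 5382.0


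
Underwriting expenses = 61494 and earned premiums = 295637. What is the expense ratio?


Expense ratio = expenses / premiums
= 61494 / 295637
= 0.208


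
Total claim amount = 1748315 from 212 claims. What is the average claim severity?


severity = total / number
= 1748315 / 212
= 8246.7689


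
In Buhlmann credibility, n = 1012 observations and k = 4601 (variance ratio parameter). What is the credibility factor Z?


Z = n / (n + k)
= 1012 / (1012 + 4601)
= 1012 / 5613
= 0.1803


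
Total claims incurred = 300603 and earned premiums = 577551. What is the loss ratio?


Loss ratio = claims / premiums
= 300603 / 577551
= 0.5205


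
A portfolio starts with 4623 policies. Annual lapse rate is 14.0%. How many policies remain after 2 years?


remaining = initial * (1 - lapse)^years
= 4623 * (1 - 0.14)^2
= 4623 * 0.7396
= 3419.1708


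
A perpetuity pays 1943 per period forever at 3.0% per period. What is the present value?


PV = PMT / i
= 1943 / 0.03
= 64766.6667


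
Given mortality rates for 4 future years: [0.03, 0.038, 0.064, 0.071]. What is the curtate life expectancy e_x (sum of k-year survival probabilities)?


e_x = sum_{k=1}^{n} k_p_x
k_p_x values:
  1_p_x = 0.97
  2_p_x = 0.93314
  3_p_x = 0.873419
  4_p_x = 0.811406
e_x = 3.588


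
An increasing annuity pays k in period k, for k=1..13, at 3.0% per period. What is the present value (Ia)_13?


(Ia)_n = sum_{k=1}^{n} k * v^k, v = 1/(1+i)
v = 0.970874
Sum computed term by term:
(Ia)_13 = 70.0546


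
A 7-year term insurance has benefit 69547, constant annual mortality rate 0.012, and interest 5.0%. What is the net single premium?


NSP = benefit * sum_{k=0}^{n-1} k_p_x * q * v^(k+1)
With constant q=0.012, v=0.952381
Sum = 0.067144
NSP = 69547 * 0.067144
= 4669.645


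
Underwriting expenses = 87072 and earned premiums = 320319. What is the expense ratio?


Expense ratio = expenses / premiums
= 87072 / 320319
= 0.2718


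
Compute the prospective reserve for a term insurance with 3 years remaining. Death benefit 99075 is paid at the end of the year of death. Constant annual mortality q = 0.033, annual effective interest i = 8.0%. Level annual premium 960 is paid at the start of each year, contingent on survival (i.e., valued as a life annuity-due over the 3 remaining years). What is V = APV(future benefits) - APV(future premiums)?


v = 1/(1+i) = 0.925926
APV(future benefits) per unit = sum_{k=0}^{2} k_p_x * q * v^(k+1) = 0.08241
APV(future benefits) = 99075 * 0.08241 = 8164.7826
Life annuity-due factor ä_{x:3} = sum_{k=0}^{2} k_p_x * v^k = 2.697058
APV(future premiums) = 960 * 2.697058 = 2589.1761
V = 8164.7826 - 2589.1761
= 5575.6065


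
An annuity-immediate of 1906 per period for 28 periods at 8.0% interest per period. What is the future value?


FV = PMT * ((1+i)^n - 1) / i
= 1906 * ((1.08)^28 - 1) / 0.08
= 1906 * (8.627106 - 1) / 0.08
= 181715.8097


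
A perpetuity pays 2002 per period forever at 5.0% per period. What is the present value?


PV = PMT / i
= 2002 / 0.05
= 40040.0


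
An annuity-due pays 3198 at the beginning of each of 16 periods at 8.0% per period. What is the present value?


PV_due = PMT * (1-(1+i)^(-n))/i * (1+i)
PV_immediate = 28306.6786
PV_due = 28306.6786 * 1.08
= 30571.2128


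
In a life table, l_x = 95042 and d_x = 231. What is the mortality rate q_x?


q_x = d_x / l_x
= 231 / 95042
= 0.0024


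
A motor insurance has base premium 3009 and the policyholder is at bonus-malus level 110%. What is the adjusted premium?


adjusted = base * BM_level / 100
= 3009 * 110 / 100
= 3009 * 1.1
= 3309.9


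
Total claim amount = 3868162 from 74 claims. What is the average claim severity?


severity = total / number
= 3868162 / 74
= 52272.4595


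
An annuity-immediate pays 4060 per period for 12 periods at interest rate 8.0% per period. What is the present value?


PV = PMT * (1 - (1+i)^(-n)) / i
= 4060 * (1 - (1+0.08)^(-12)) / 0.08
= 4060 * (1 - 0.397114) / 0.08
= 4060 * 7.536078
= 30596.4767


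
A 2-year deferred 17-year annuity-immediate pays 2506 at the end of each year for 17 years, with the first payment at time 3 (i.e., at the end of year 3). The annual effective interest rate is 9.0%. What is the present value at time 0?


PV at time 2 of the 17-year annuity-immediate:
a_n = 2506 * (1-(1+0.09)^(-17))/0.09 = 21410.3402
Discount back 2 years to time 0:
PV = 21410.3402 * (1+0.09)^(-2)
= 21410.3402 * 0.84168
= 18020.655


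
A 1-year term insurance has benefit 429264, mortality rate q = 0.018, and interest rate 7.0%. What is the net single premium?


NSP = benefit * q * v
v = 1/(1+i) = 0.934579
NSP = 429264 * 0.018 * 0.934579
= 7221.2636


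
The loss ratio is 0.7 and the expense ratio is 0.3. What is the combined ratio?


Combined ratio = loss ratio + expense ratio
= 0.7 + 0.3
= 1.0


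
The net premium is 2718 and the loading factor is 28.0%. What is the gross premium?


Gross = net * (1 + loading)
= 2718 * (1 + 0.28)
= 2718 * 1.28
= 3479.04


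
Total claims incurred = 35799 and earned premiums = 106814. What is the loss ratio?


Loss ratio = claims / premiums
= 35799 / 106814
= 0.3352


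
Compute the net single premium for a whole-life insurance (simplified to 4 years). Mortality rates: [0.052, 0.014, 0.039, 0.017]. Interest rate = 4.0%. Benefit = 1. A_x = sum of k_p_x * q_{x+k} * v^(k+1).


v = 0.961538
Year 0: k_p_x=1.0, q=0.052, term=0.05
Year 1: k_p_x=0.948, q=0.014, term=0.012271
Year 2: k_p_x=0.934728, q=0.039, term=0.032408
Year 3: k_p_x=0.898274, q=0.017, term=0.013053
A_x = 0.1077


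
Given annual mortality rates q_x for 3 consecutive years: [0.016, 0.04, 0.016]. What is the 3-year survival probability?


p_k = 1 - q_k for each year
Survival = product of (1 - q_k)
= 0.984 * 0.96 * 0.984
= 0.9295


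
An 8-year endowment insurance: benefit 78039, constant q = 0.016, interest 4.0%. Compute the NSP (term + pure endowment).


Term component = 7977.0317
Pure endowment = 8_p_x * v^8 * benefit = 0.878943 * 0.73069 * 78039 = 50119.3891
NSP = 58096.4208


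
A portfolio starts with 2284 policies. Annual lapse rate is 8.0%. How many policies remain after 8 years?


remaining = initial * (1 - lapse)^years
= 2284 * (1 - 0.08)^8
= 2284 * 0.513219
= 1172.1919


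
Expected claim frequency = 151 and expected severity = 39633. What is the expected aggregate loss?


E[S] = E[N] * E[X]
= 151 * 39633
= 5.9846e+06


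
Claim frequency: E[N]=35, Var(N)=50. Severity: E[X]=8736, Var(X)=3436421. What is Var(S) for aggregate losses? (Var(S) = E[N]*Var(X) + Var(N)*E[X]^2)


Var(S) = E[N]*Var(X) + Var(N)*E[X]^2
= 35*3436421 + 50*8736^2
= 120274735 + 3815884800
= 3.9362e+09


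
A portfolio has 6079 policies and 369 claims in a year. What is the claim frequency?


frequency = claims / policies
= 369 / 6079
= 0.0607


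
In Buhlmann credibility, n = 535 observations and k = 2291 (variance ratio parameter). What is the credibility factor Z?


Z = n / (n + k)
= 535 / (535 + 2291)
= 535 / 2826
= 0.1893


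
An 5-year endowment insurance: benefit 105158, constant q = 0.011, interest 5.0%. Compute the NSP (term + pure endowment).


Term component = 4904.381
Pure endowment = 5_p_x * v^5 * benefit = 0.946197 * 0.783526 * 105158 = 77960.9783
NSP = 82865.3593


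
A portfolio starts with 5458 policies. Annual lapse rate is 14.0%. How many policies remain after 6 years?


remaining = initial * (1 - lapse)^years
= 5458 * (1 - 0.14)^6
= 5458 * 0.404567
= 2208.128


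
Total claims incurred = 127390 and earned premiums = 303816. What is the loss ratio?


Loss ratio = claims / premiums
= 127390 / 303816
= 0.4193


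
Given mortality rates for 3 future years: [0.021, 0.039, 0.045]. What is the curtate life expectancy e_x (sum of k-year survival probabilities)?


e_x = sum_{k=1}^{n} k_p_x
k_p_x values:
  1_p_x = 0.979
  2_p_x = 0.940819
  3_p_x = 0.898482
e_x = 2.8183


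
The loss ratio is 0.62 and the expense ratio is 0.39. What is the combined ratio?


Combined ratio = loss ratio + expense ratio
= 0.62 + 0.39
= 1.01


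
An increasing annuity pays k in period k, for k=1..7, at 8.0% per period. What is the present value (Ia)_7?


(Ia)_n = sum_{k=1}^{n} k * v^k, v = 1/(1+i)
v = 0.925926
Sum computed term by term:
(Ia)_7 = 19.2306


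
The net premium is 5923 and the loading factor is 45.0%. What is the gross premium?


Gross = net * (1 + loading)
= 5923 * (1 + 0.45)
= 5923 * 1.45
= 8588.35


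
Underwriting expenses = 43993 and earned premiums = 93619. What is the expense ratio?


Expense ratio = expenses / premiums
= 43993 / 93619
= 0.4699


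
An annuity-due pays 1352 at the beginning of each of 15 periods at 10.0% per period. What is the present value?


PV_due = PMT * (1-(1+i)^(-n))/i * (1+i)
PV_immediate = 10283.4195
PV_due = 10283.4195 * 1.1
= 11311.7614


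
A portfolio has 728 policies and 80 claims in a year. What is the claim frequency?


frequency = claims / policies
= 80 / 728
= 0.1099


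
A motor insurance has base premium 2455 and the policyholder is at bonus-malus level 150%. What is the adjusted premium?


adjusted = base * BM_level / 100
= 2455 * 150 / 100
= 2455 * 1.5
= 3682.5


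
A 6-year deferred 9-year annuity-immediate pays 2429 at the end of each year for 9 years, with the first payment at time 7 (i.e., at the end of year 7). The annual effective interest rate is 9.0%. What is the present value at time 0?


PV at time 6 of the 9-year annuity-immediate:
a_n = 2429 * (1-(1+0.09)^(-9))/0.09 = 14562.4547
Discount back 6 years to time 0:
PV = 14562.4547 * (1+0.09)^(-6)
= 14562.4547 * 0.596267
= 8683.1159


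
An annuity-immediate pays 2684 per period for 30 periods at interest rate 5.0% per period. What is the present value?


PV = PMT * (1 - (1+i)^(-n)) / i
= 2684 * (1 - (1+0.05)^(-30)) / 0.05
= 2684 * (1 - 0.231377) / 0.05
= 2684 * 15.372451
= 41259.6586


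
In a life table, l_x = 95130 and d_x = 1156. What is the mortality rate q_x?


q_x = d_x / l_x
= 1156 / 95130
= 0.0122


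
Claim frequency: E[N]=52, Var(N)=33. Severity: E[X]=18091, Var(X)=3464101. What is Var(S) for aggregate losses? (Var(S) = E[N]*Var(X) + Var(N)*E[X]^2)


Var(S) = E[N]*Var(X) + Var(N)*E[X]^2
= 52*3464101 + 33*18091^2
= 180133252 + 10800381273
= 1.0981e+10


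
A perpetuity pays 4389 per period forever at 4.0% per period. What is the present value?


PV = PMT / i
= 4389 / 0.04
= 109725.0


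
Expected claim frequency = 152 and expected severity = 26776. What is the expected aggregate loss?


E[S] = E[N] * E[X]
= 152 * 26776
= 4.0700e+06


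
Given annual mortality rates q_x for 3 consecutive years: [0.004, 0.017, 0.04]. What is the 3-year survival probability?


p_k = 1 - q_k for each year
Survival = product of (1 - q_k)
= 0.996 * 0.983 * 0.96
= 0.9399


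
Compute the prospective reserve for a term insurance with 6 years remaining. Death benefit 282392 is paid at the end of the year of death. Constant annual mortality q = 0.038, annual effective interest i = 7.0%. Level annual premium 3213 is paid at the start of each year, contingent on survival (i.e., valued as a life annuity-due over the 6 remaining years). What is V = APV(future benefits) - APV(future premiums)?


v = 1/(1+i) = 0.934579
APV(future benefits) per unit = sum_{k=0}^{5} k_p_x * q * v^(k+1) = 0.166025
APV(future benefits) = 282392 * 0.166025 = 46884.236
Life annuity-due factor ä_{x:6} = sum_{k=0}^{5} k_p_x * v^k = 4.674925
APV(future premiums) = 3213 * 4.674925 = 15020.5336
V = 46884.236 - 15020.5336
= 31863.7024


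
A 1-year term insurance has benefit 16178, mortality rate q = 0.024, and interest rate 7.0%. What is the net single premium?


NSP = benefit * q * v
v = 1/(1+i) = 0.934579
NSP = 16178 * 0.024 * 0.934579
= 362.871


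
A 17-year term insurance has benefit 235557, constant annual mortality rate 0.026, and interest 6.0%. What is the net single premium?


NSP = benefit * sum_{k=0}^{n-1} k_p_x * q * v^(k+1)
With constant q=0.026, v=0.943396
Sum = 0.230583
NSP = 235557 * 0.230583
= 54315.422


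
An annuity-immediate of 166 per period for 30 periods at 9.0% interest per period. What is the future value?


FV = PMT * ((1+i)^n - 1) / i
= 166 * ((1.09)^30 - 1) / 0.09
= 166 * (13.267678 - 1) / 0.09
= 22627.0514


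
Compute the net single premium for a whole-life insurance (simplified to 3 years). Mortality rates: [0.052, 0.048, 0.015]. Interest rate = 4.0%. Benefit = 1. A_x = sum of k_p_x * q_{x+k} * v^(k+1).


v = 0.961538
Year 0: k_p_x=1.0, q=0.052, term=0.05
Year 1: k_p_x=0.948, q=0.048, term=0.042071
Year 2: k_p_x=0.902496, q=0.015, term=0.012035
A_x = 0.1041


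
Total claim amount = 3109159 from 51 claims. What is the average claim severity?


severity = total / number
= 3109159 / 51
= 60963.902


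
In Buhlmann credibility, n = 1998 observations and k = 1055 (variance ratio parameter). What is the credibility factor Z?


Z = n / (n + k)
= 1998 / (1998 + 1055)
= 1998 / 3053
= 0.6544


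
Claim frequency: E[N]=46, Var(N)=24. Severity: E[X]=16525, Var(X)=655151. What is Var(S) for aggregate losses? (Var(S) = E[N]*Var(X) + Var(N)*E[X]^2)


Var(S) = E[N]*Var(X) + Var(N)*E[X]^2
= 46*655151 + 24*16525^2
= 30136946 + 6553815000
= 6.5840e+09


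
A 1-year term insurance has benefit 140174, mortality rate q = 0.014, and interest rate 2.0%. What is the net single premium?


NSP = benefit * q * v
v = 1/(1+i) = 0.980392
NSP = 140174 * 0.014 * 0.980392
= 1923.9569


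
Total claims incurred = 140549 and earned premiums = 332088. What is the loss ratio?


Loss ratio = claims / premiums
= 140549 / 332088
= 0.4232


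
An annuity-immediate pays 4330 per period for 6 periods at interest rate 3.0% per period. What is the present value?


PV = PMT * (1 - (1+i)^(-n)) / i
= 4330 * (1 - (1+0.03)^(-6)) / 0.03
= 4330 * (1 - 0.837484) / 0.03
= 4330 * 5.417191
= 23456.439


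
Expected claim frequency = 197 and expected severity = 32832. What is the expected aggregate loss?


E[S] = E[N] * E[X]
= 197 * 32832
= 6.4679e+06


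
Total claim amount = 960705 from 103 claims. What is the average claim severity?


severity = total / number
= 960705 / 103
= 9327.233


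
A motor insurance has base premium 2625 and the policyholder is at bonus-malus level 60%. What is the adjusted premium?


adjusted = base * BM_level / 100
= 2625 * 60 / 100
= 2625 * 0.6
= 1575.0


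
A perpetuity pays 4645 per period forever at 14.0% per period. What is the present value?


PV = PMT / i
= 4645 / 0.14
= 33178.5714


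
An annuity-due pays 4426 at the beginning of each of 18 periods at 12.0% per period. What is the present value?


PV_due = PMT * (1-(1+i)^(-n))/i * (1+i)
PV_immediate = 32087.0398
PV_due = 32087.0398 * 1.12
= 35937.4846


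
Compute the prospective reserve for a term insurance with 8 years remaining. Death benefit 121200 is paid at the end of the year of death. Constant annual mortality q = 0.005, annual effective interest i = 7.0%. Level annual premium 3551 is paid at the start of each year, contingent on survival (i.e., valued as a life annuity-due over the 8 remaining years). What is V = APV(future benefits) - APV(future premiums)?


v = 1/(1+i) = 0.934579
APV(future benefits) per unit = sum_{k=0}^{7} k_p_x * q * v^(k+1) = 0.029391
APV(future benefits) = 121200 * 0.029391 = 3562.2126
Life annuity-due factor ä_{x:8} = sum_{k=0}^{7} k_p_x * v^k = 6.289715
APV(future premiums) = 3551 * 6.289715 = 22334.7794
V = 3562.2126 - 22334.7794
= -18772.5667
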